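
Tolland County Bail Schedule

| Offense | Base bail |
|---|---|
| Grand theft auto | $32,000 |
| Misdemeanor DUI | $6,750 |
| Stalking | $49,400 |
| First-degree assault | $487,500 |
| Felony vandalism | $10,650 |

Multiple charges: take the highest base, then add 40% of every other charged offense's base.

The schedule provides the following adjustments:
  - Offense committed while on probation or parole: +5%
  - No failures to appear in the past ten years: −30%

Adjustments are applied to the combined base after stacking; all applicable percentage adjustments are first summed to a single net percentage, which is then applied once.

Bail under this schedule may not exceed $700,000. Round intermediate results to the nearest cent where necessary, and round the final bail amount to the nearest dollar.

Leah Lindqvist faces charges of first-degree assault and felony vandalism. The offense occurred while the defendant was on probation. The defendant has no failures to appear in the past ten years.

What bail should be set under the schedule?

$368,820

Base amounts from the schedule: first-degree assault $487,500; felony vandalism $10,650.
Stacking rule: highest base plus 40% of each additional charge. Highest is first-degree assault at $487,500. Additional: $10,650 × 40% = $4,260. Combined base = $487,500 + $4,260 = $491,760.
Net percentage adjustment: +5% −30% = −25%. $491,760 × 0.75 = $368,820.
$368,820 is within the $700,000 maximum.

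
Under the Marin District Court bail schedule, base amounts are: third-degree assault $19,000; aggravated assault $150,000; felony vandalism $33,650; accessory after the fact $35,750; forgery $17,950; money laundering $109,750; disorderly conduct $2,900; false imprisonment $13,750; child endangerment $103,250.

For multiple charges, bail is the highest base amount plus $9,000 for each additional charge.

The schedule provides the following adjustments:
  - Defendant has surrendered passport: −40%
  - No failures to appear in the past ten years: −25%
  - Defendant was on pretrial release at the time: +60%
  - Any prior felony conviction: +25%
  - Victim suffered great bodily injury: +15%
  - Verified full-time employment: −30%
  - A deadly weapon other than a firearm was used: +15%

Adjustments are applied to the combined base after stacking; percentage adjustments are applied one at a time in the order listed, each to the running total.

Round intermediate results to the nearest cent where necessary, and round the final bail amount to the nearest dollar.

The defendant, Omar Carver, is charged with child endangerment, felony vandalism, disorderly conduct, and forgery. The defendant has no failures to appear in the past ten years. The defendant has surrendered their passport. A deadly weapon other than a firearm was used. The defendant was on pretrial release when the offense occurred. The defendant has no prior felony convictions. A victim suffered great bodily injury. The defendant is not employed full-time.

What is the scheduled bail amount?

Base amounts from the schedule: child endangerment $103,250; felony vandalism $33,650; disorderly conduct $2,900; forgery $17,950.
Stacking rule: highest base plus $9,000 per additional charge. Highest is child endangerment at $103,250; 3 additional charges → +$27,000. Combined base = $130,250.
Defendant has surrendered passport (−40%): $130,250 × 0.6 = $78,150.
No failures to appear in the past ten years (−25%): $78,150 × 0.75 = $58,612.50.
Defendant was on pretrial release at the time (+60%): $58,612.50 × 1.6 = $93,780.
Victim suffered great bodily injury (+15%): $93,780 × 1.15 = $107,847.
A deadly weapon other than a firearm was used (+15%): $107,847 × 1.15 = $124,024.05.
Rounded to the nearest dollar: $124,024.

$124,024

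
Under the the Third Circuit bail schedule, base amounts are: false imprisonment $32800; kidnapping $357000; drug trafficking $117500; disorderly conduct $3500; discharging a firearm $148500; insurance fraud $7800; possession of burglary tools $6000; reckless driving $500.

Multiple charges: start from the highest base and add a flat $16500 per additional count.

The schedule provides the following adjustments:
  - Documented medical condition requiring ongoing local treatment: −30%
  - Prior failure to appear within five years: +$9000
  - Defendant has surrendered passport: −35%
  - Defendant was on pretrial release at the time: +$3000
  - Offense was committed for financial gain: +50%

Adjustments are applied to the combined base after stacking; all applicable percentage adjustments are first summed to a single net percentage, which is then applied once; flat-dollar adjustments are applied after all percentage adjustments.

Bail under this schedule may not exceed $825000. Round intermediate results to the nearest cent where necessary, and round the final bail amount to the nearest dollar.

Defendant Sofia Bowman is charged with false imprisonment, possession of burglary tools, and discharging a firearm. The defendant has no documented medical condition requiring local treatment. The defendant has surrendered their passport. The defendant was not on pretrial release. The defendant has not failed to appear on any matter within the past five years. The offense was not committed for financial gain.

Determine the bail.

$117975

Base amounts from the schedule: false imprisonment $32800; possession of burglary tools $6000; discharging a firearm $148500.
Stacking rule: highest base plus $16500 per additional charge. Highest is discharging a firearm at $148500; 2 additional charges → +$33000. Combined base = $181500.
Defendant has surrendered passport (−35%): $181500 × 0.65 = $117975.
$117975 is within the $825000 maximum.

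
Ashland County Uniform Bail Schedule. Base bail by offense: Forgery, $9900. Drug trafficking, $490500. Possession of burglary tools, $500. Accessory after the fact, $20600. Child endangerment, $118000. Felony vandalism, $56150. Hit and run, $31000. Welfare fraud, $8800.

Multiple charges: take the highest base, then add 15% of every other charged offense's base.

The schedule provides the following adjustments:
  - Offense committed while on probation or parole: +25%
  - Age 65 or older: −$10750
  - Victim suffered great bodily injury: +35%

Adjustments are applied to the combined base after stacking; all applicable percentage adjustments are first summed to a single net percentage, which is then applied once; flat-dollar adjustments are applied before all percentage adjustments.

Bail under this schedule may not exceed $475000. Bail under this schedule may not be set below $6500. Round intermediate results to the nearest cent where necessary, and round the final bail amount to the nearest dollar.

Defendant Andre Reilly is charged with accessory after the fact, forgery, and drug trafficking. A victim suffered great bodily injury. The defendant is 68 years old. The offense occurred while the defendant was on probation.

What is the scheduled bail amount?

$475000

Base amounts from the schedule: accessory after the fact $20600; forgery $9900; drug trafficking $490500.
Stacking rule: highest base plus 15% of each additional charge. Highest is drug trafficking at $490500. Additional: $20600 × 15% = $3090; $9900 × 15% = $1485. Combined base = $490500 + $4575 = $495075.
Age 65 or older (−$10750 flat): $495075 − $10750 = $484325.
Net percentage adjustment: +25% +35% = +60%. $484325 × 1.6 = $774920.
Result $774920 exceeds the maximum of $475000; bail is capped at $475000.
$475000 is at or above the $6500 minimum.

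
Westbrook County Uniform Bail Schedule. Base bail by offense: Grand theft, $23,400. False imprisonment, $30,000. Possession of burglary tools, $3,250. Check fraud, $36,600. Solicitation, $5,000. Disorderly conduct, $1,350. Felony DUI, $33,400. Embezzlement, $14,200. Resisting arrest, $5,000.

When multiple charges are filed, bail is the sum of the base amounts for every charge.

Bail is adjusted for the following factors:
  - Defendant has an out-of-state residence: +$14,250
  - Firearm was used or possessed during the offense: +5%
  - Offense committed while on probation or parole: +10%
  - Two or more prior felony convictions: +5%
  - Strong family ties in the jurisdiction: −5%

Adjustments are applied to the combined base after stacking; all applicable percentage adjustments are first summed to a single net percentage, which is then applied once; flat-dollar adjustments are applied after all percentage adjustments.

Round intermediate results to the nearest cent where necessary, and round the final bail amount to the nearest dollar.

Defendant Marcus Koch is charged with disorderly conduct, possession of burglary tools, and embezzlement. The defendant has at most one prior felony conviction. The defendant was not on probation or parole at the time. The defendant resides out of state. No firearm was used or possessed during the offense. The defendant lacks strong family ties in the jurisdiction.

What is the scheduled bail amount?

$33,050

Base amounts from the schedule: disorderly conduct $1,350; possession of burglary tools $3,250; embezzlement $14,200.
Stacking rule: sum of all bases. $1,350 + $3,250 + $14,200 = $18,800.
Defendant has an out-of-state residence (+$14,250 flat): $18,800 + $14,250 = $33,050.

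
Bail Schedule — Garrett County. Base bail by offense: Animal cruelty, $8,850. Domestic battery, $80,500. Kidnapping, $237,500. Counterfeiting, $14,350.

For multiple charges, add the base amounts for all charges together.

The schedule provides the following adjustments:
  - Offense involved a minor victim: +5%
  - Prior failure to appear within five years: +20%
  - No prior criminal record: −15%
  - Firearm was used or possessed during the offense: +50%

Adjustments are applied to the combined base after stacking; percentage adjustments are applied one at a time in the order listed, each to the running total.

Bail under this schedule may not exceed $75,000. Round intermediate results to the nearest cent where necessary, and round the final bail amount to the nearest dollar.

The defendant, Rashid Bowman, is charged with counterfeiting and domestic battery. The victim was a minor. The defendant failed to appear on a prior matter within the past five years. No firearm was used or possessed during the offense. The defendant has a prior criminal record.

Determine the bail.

$75,000

Base amounts from the schedule: counterfeiting $14,350; domestic battery $80,500.
Stacking rule: sum of all bases. $14,350 + $80,500 = $94,850.
Offense involved a minor victim (+5%): $94,850 × 1.05 = $99,592.50.
Prior failure to appear within five years (+20%): $99,592.50 × 1.2 = $119,511.
Result $119,511 exceeds the maximum of $75,000; bail is capped at $75,000.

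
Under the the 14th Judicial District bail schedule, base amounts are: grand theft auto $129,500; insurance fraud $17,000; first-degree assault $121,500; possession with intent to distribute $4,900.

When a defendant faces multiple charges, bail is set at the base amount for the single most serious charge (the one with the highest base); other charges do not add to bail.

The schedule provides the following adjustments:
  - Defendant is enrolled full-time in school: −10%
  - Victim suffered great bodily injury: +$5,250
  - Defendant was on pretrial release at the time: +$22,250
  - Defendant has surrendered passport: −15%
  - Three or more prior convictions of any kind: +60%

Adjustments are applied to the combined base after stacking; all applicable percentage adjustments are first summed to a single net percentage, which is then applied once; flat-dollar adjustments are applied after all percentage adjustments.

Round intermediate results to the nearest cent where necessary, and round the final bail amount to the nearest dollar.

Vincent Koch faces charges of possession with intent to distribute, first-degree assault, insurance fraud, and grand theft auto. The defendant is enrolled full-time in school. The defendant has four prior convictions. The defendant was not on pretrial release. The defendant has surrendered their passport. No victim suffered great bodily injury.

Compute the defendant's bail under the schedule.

$174,825

Base amounts from the schedule: possession with intent to distribute $4,900; first-degree assault $121,500; insurance fraud $17,000; grand theft auto $129,500.
Stacking rule: use the highest base only. Highest is grand theft auto at $129,500. Combined base = $129,500.
Net percentage adjustment: −10% −15% +60% = +35%. $129,500 × 1.35 = $174,825.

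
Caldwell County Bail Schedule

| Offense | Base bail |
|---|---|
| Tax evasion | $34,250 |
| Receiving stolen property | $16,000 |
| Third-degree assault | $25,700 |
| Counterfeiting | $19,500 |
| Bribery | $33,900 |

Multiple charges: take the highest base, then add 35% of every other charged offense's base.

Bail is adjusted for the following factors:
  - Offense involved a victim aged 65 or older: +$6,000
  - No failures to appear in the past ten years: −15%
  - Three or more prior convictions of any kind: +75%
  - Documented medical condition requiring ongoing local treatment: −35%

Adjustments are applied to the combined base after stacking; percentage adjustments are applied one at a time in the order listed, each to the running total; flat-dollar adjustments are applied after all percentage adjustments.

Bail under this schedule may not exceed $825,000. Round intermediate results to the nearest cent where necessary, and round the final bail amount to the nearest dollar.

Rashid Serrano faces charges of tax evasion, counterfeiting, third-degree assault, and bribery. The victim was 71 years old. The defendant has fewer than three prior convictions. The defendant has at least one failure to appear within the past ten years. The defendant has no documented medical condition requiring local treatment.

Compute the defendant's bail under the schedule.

Base amounts from the schedule: tax evasion $34,250; counterfeiting $19,500; third-degree assault $25,700; bribery $33,900.
Stacking rule: highest base plus 35% of each additional charge. Highest is tax evasion at $34,250. Additional: $19,500 × 35% = $6,825; $25,700 × 35% = $8,995; $33,900 × 35% = $11,865. Combined base = $34,250 + $27,685 = $61,935.
Offense involved a victim aged 65 or older (+$6,000 flat): $61,935 + $6,000 = $67,935.
$67,935 is within the $825,000 maximum.

$67,935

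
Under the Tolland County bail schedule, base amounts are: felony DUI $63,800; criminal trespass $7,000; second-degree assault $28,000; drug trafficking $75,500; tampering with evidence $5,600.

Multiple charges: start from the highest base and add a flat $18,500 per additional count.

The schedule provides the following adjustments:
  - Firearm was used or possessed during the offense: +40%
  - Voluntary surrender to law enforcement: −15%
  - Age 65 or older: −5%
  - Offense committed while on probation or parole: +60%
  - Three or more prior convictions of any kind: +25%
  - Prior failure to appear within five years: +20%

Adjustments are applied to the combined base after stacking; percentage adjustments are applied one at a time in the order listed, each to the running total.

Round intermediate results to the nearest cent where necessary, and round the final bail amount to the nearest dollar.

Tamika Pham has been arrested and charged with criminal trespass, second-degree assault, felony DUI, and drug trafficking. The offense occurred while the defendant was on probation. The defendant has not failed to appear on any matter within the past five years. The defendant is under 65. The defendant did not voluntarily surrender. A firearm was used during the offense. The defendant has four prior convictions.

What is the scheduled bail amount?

$366,800

Base amounts from the schedule: criminal trespass $7,000; second-degree assault $28,000; felony DUI $63,800; drug trafficking $75,500.
Stacking rule: highest base plus $18,500 per additional charge. Highest is drug trafficking at $75,500; 3 additional charges → +$55,500. Combined base = $131,000.
Firearm was used or possessed during the offense (+40%): $131,000 × 1.4 = $183,400.
Offense committed while on probation or parole (+60%): $183,400 × 1.6 = $293,440.
Three or more prior convictions of any kind (+25%): $293,440 × 1.25 = $366,800.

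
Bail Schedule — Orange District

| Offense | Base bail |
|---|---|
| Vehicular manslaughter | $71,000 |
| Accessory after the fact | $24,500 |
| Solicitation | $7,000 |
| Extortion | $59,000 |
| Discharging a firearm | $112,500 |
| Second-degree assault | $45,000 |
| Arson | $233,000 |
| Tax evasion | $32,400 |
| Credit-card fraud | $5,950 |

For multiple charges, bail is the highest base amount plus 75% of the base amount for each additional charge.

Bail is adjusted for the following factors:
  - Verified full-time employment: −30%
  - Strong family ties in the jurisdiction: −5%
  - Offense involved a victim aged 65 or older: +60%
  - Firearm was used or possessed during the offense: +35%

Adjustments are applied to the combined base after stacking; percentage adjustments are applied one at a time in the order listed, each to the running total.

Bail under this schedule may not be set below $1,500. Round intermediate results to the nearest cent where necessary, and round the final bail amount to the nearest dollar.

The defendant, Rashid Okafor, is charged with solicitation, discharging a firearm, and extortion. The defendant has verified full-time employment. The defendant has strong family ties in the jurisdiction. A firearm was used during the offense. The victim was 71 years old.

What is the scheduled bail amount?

Base amounts from the schedule: solicitation $7,000; discharging a firearm $112,500; extortion $59,000.
Stacking rule: highest base plus 75% of each additional charge. Highest is discharging a firearm at $112,500. Additional: $7,000 × 75% = $5,250; $59,000 × 75% = $44,250. Combined base = $112,500 + $49,500 = $162,000.
Verified full-time employment (−30%): $162,000 × 0.7 = $113,400.
Strong family ties in the jurisdiction (−5%): $113,400 × 0.95 = $107,730.
Offense involved a victim aged 65 or older (+60%): $107,730 × 1.6 = $172,368.
Firearm was used or possessed during the offense (+35%): $172,368 × 1.35 = $232,696.80.
$232,696.80 is at or above the $1,500 minimum.
Rounded to the nearest dollar: $232,697.

$232,697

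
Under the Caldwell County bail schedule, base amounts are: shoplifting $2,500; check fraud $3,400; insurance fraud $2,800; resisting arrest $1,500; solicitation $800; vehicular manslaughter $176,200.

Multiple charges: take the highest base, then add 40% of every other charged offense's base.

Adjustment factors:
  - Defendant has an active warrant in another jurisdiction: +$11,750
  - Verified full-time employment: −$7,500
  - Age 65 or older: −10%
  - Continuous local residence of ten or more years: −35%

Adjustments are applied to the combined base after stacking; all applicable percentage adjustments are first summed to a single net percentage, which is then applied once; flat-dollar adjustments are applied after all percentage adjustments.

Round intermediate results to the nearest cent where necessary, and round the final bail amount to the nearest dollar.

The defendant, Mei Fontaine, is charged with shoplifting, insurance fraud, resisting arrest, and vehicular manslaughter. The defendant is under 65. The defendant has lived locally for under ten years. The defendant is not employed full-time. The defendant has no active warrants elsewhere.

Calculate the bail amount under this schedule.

$178,920

Base amounts from the schedule: shoplifting $2,500; insurance fraud $2,800; resisting arrest $1,500; vehicular manslaughter $176,200.
Stacking rule: highest base plus 40% of each additional charge. Highest is vehicular manslaughter at $176,200. Additional: $2,500 × 40% = $1,000; $2,800 × 40% = $1,120; $1,500 × 40% = $600. Combined base = $176,200 + $2,720 = $178,920.
No adjustment factors apply to this defendant.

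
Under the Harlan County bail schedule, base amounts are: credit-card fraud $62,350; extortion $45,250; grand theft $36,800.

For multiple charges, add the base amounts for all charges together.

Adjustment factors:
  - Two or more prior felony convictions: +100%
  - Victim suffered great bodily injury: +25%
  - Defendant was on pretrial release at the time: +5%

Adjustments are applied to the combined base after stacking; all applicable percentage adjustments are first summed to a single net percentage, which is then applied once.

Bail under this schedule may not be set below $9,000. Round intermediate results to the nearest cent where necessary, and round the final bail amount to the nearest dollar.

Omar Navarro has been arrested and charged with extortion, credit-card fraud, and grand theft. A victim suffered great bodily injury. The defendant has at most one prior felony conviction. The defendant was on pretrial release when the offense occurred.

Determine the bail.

$187,720

Base amounts from the schedule: extortion $45,250; credit-card fraud $62,350; grand theft $36,800.
Stacking rule: sum of all bases. $45,250 + $62,350 + $36,800 = $144,400.
Net percentage adjustment: +25% +5% = +30%. $144,400 × 1.3 = $187,720.
$187,720 is at or above the $9,000 minimum.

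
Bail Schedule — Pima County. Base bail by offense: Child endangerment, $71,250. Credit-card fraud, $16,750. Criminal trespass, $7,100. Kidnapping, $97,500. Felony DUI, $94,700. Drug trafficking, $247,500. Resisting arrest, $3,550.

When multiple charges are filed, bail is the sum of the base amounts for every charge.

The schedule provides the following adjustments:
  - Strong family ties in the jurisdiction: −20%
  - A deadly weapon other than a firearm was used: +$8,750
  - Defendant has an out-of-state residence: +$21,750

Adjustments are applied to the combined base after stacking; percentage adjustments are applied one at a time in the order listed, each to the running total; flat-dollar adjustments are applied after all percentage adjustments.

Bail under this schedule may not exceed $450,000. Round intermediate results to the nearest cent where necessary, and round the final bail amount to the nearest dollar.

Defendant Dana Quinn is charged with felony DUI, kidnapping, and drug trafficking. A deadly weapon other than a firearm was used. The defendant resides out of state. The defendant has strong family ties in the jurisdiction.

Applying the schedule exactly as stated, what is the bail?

Base amounts from the schedule: felony DUI $94,700; kidnapping $97,500; drug trafficking $247,500.
Stacking rule: sum of all bases. $94,700 + $97,500 + $247,500 = $439,700.
Strong family ties in the jurisdiction (−20%): $439,700 × 0.8 = $351,760.
A deadly weapon other than a firearm was used (+$8,750 flat): $351,760 + $8,750 = $360,510.
Defendant has an out-of-state residence (+$21,750 flat): $360,510 + $21,750 = $382,260.
$382,260 is within the $450,000 maximum.

$382,260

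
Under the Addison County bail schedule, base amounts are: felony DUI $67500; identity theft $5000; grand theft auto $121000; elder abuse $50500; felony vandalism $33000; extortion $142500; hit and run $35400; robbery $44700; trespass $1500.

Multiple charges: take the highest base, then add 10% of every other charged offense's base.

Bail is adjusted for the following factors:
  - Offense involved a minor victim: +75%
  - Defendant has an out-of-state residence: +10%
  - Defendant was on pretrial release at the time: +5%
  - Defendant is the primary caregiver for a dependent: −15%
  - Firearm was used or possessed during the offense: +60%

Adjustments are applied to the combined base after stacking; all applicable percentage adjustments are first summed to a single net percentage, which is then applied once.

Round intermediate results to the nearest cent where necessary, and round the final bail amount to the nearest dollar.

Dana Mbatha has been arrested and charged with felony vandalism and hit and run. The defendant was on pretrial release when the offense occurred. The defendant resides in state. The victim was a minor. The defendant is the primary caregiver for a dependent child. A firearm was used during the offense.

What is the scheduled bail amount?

Base amounts from the schedule: felony vandalism $33000; hit and run $35400.
Stacking rule: highest base plus 10% of each additional charge. Highest is hit and run at $35400. Additional: $33000 × 10% = $3300. Combined base = $35400 + $3300 = $38700.
Net percentage adjustment: +75% +5% −15% +60% = +125%. $38700 × 2.25 = $87075.

$87075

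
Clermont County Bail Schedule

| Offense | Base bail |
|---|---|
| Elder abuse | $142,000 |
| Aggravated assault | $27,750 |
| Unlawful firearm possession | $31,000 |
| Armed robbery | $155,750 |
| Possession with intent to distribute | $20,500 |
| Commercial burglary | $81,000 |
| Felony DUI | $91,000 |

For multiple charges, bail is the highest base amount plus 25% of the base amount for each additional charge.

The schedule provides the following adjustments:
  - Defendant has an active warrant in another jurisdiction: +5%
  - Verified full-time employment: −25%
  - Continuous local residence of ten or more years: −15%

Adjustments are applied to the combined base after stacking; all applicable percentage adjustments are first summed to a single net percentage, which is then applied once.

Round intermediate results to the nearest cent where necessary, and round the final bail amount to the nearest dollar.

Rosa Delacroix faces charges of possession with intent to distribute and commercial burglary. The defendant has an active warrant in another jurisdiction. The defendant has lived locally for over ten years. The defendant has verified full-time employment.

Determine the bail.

$55,981

Base amounts from the schedule: possession with intent to distribute $20,500; commercial burglary $81,000.
Stacking rule: highest base plus 25% of each additional charge. Highest is commercial burglary at $81,000. Additional: $20,500 × 25% = $5,125. Combined base = $81,000 + $5,125 = $86,125.
Net percentage adjustment: +5% −25% −15% = −35%. $86,125 × 0.65 = $55,981.25.
Rounded to the nearest dollar: $55,981.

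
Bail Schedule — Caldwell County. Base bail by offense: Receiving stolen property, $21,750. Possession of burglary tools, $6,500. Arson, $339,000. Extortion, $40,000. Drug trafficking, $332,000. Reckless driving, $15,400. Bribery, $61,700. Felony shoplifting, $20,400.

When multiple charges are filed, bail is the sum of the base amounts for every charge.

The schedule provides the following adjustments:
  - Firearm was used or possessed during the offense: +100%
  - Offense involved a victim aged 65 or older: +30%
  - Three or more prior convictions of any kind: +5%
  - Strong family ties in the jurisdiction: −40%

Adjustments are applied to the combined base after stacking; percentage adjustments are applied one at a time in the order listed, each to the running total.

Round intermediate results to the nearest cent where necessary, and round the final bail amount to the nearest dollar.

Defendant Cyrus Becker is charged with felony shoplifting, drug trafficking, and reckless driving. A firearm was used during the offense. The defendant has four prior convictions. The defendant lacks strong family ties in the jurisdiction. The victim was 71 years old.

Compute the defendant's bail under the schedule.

$1,004,094

Base amounts from the schedule: felony shoplifting $20,400; drug trafficking $332,000; reckless driving $15,400.
Stacking rule: sum of all bases. $20,400 + $332,000 + $15,400 = $367,800.
Firearm was used or possessed during the offense (+100%): $367,800 × 2 = $735,600.
Offense involved a victim aged 65 or older (+30%): $735,600 × 1.3 = $956,280.
Three or more prior convictions of any kind (+5%): $956,280 × 1.05 = $1,004,094.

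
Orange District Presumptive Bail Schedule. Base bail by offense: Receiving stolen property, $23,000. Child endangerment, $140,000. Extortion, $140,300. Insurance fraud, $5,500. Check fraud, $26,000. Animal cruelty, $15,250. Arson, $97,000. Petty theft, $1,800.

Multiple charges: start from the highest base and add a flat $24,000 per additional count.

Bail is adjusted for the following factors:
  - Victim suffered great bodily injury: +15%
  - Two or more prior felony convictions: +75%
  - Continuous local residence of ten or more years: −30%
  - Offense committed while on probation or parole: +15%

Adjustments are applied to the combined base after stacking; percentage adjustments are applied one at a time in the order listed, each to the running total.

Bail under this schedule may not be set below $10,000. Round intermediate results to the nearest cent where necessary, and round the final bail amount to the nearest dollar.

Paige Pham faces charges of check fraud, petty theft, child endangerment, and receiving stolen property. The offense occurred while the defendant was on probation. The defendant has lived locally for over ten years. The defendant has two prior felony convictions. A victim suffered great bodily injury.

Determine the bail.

$343,453

Base amounts from the schedule: check fraud $26,000; petty theft $1,800; child endangerment $140,000; receiving stolen property $23,000.
Stacking rule: highest base plus $24,000 per additional charge. Highest is child endangerment at $140,000; 3 additional charges → +$72,000. Combined base = $212,000.
Victim suffered great bodily injury (+15%): $212,000 × 1.15 = $243,800.
Two or more prior felony convictions (+75%): $243,800 × 1.75 = $426,650.
Continuous local residence of ten or more years (−30%): $426,650 × 0.7 = $298,655.
Offense committed while on probation or parole (+15%): $298,655 × 1.15 = $343,453.25.
$343,453.25 is at or above the $10,000 minimum.
Rounded to the nearest dollar: $343,453.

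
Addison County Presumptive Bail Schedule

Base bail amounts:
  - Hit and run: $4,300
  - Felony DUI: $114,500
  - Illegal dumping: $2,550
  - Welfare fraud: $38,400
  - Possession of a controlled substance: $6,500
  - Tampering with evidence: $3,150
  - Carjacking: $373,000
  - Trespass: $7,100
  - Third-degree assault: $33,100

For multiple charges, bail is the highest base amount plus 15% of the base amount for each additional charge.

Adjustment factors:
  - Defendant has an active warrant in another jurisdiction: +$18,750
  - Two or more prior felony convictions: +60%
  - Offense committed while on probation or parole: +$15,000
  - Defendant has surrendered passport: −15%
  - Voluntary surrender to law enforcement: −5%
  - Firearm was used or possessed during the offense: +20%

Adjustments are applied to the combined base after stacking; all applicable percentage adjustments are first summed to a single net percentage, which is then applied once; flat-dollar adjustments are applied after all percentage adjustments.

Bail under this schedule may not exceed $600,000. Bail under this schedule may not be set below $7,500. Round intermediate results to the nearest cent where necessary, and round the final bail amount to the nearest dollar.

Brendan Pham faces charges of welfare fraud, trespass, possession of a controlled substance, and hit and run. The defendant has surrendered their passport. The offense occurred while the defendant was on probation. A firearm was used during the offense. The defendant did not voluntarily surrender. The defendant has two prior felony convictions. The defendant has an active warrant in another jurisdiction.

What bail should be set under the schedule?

Base amounts from the schedule: welfare fraud $38,400; trespass $7,100; possession of a controlled substance $6,500; hit and run $4,300.
Stacking rule: highest base plus 15% of each additional charge. Highest is welfare fraud at $38,400. Additional: $7,100 × 15% = $1,065; $6,500 × 15% = $975; $4,300 × 15% = $645. Combined base = $38,400 + $2,685 = $41,085.
Net percentage adjustment: +60% −15% +20% = +65%. $41,085 × 1.65 = $67,790.25.
Defendant has an active warrant in another jurisdiction (+$18,750 flat): $67,790.25 + $18,750 = $86,540.25.
Offense committed while on probation or parole (+$15,000 flat): $86,540.25 + $15,000 = $101,540.25.
$101,540.25 is within the $600,000 maximum.
$101,540.25 is at or above the $7,500 minimum.
Rounded to the nearest dollar: $101,540.

$101,540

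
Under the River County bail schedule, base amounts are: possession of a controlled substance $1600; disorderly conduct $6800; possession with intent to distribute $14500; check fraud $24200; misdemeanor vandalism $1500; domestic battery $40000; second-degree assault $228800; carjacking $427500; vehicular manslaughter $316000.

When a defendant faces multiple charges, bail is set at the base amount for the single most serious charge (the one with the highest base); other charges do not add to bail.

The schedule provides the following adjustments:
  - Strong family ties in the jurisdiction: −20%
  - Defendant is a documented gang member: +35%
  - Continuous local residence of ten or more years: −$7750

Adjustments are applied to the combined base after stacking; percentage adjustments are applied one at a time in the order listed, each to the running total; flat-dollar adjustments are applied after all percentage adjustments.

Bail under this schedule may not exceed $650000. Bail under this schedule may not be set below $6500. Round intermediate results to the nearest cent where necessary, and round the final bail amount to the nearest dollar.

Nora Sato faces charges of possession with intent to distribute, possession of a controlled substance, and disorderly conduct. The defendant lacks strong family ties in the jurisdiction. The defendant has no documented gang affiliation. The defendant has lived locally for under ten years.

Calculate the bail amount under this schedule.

Base amounts from the schedule: possession with intent to distribute $14500; possession of a controlled substance $1600; disorderly conduct $6800.
Stacking rule: use the highest base only. Highest is possession with intent to distribute at $14500. Combined base = $14500.
No adjustment factors apply to this defendant.
$14500 is within the $650000 maximum.
$14500 is at or above the $6500 minimum.

$14500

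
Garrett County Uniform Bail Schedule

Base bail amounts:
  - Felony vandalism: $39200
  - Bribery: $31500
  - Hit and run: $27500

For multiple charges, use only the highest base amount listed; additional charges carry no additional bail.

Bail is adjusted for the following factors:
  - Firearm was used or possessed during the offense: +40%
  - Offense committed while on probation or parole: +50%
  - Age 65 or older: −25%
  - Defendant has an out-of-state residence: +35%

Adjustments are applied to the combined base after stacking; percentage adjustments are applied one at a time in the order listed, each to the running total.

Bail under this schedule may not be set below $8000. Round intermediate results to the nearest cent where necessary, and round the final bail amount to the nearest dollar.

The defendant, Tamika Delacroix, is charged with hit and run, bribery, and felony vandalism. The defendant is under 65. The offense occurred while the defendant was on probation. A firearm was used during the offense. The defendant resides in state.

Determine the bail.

Base amounts from the schedule: hit and run $27500; bribery $31500; felony vandalism $39200.
Stacking rule: use the highest base only. Highest is felony vandalism at $39200. Combined base = $39200.
Firearm was used or possessed during the offense (+40%): $39200 × 1.4 = $54880.
Offense committed while on probation or parole (+50%): $54880 × 1.5 = $82320.
$82320 is at or above the $8000 minimum.

$82320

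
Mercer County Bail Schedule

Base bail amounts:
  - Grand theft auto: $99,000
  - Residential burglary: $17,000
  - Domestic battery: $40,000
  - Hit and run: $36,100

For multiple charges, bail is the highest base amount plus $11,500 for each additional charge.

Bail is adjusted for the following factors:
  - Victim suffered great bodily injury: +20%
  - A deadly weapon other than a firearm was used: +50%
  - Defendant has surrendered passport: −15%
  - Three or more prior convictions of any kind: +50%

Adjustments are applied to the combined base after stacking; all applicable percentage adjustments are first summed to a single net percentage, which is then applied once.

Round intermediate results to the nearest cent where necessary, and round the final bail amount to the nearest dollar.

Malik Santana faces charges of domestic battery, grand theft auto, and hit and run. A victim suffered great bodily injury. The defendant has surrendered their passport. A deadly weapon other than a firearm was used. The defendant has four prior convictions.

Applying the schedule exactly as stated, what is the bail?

$250,100

Base amounts from the schedule: domestic battery $40,000; grand theft auto $99,000; hit and run $36,100.
Stacking rule: highest base plus $11,500 per additional charge. Highest is grand theft auto at $99,000; 2 additional charges → +$23,000. Combined base = $122,000.
Net percentage adjustment: +20% +50% −15% +50% = +105%. $122,000 × 2.05 = $250,100.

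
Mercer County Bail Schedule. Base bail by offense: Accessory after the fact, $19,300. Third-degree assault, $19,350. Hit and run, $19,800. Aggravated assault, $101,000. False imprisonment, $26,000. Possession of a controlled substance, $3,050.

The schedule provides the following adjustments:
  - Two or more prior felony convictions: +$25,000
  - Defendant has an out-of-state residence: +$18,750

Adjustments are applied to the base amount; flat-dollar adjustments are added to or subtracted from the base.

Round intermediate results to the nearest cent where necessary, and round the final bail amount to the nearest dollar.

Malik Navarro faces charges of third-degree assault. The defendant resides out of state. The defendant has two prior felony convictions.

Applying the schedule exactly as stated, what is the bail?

$63,100

Base amounts from the schedule: third-degree assault $19,350.
Single charge. Combined base = $19,350.
Two or more prior felony convictions (+$25,000 flat): $19,350 + $25,000 = $44,350.
Defendant has an out-of-state residence (+$18,750 flat): $44,350 + $18,750 = $63,100.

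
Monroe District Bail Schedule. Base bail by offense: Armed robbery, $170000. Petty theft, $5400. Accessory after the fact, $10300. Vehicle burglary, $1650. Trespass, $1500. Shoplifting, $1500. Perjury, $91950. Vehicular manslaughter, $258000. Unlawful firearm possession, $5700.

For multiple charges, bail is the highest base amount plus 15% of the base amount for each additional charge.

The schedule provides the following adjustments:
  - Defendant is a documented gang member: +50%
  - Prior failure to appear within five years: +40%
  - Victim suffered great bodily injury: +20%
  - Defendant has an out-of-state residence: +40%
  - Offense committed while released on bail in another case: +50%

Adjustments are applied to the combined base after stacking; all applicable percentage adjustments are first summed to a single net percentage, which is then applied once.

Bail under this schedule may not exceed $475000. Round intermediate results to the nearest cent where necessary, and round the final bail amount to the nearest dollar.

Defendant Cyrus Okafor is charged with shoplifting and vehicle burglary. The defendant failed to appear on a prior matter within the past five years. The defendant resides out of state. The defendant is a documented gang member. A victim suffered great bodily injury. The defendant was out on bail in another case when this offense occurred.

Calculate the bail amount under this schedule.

$5625

Base amounts from the schedule: shoplifting $1500; vehicle burglary $1650.
Stacking rule: highest base plus 15% of each additional charge. Highest is vehicle burglary at $1650. Additional: $1500 × 15% = $225. Combined base = $1650 + $225 = $1875.
Net percentage adjustment: +50% +40% +20% +40% +50% = +200%. $1875 × 3 = $5625.
$5625 is within the $475000 maximum.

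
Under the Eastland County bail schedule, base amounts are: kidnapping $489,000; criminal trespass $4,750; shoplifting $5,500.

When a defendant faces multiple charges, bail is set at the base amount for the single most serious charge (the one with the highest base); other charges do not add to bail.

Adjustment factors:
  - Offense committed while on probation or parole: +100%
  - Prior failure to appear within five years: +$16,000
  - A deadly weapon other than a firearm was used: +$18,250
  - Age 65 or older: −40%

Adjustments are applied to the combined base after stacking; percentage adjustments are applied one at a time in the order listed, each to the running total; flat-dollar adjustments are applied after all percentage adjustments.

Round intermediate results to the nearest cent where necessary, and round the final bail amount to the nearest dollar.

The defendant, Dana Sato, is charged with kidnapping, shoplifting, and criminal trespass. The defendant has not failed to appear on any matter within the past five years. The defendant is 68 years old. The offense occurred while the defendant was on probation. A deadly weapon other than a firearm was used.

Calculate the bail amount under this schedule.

$605,050

Base amounts from the schedule: kidnapping $489,000; shoplifting $5,500; criminal trespass $4,750.
Stacking rule: use the highest base only. Highest is kidnapping at $489,000. Combined base = $489,000.
Offense committed while on probation or parole (+100%): $489,000 × 2 = $978,000.
Age 65 or older (−40%): $978,000 × 0.6 = $586,800.
A deadly weapon other than a firearm was used (+$18,250 flat): $586,800 + $18,250 = $605,050.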